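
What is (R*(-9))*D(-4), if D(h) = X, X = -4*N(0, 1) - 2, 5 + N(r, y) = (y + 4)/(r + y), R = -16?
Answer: -288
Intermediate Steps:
N(r, y) = -5 + (4 + y)/(r + y) (N(r, y) = -5 + (y + 4)/(r + y) = -5 + (4 + y)/(r + y))
X = -2 (X = -4*(4 - 5*0 - 4*1)/(0 + 1) - 2 = -4*(4 + 0 - 4)/1 - 2 = -4*0 - 2 = 0 - 2 = -2)
D(h) = -2
(R*(-9))*D(-4) = -16*(-9)*(-2) = 144*(-2) = -288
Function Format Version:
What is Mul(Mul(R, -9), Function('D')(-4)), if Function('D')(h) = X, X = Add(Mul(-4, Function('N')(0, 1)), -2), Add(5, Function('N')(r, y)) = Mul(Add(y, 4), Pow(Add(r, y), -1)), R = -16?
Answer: -288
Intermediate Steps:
Function('N')(r, y) = Add(-5, Mul(Pow(Add(r, y), -1), Add(4, y))) (Function('N')(r, y) = Add(-5, Mul(Add(y, 4), Pow(Add(r, y), -1))) = Add(-5, Mul(Add(4, y), Pow(Add(r, y), -1))) = Add(-5, Mul(Pow(Add(r, y), -1), Add(4, y))))
X = -2 (X = Add(Mul(-4, Mul(Pow(Add(0, 1), -1), Add(4, Mul(-5, 0), Mul(-4, 1)))), -2) = Add(Mul(-4, Mul(Pow(1, -1), Add(4, 0, -4))), -2) = Add(Mul(-4, Mul(1, 0)), -2) = Add(Mul(-4, 0), -2) = Add(0, -2) = -2)
Function('D')(h) = -2
Mul(Mul(R, -9), Function('D')(-4)) = Mul(Mul(-16, -9), -2) = Mul(144, -2) = -288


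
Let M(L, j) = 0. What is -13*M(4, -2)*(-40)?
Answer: 0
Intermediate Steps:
-13*M(4, -2)*(-40) = -13*0*(-40) = 0*(-40) = 0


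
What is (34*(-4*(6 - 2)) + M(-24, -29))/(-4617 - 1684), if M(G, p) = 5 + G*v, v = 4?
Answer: 635/6301 ≈ 0.10078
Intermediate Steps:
M(G, p) = 5 + 4*G (M(G, p) = 5 + G*4 = 5 + 4*G)
(34*(-4*(6 - 2)) + M(-24, -29))/(-4617 - 1684) = (34*(-4*(6 - 2)) + (5 + 4*(-24)))/(-4617 - 1684) = (34*(-4*4) + (5 - 96))/(-6301) = (34*(-16) - 91)*(-1/6301) = (-544 - 91)*(-1/6301) = -635*(-1/6301) = 635/6301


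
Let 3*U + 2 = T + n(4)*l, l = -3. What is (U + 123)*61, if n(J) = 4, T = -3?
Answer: 21472/3 ≈ 7157.3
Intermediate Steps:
U = -17/3 (U = -⅔ + (-3 + 4*(-3))/3 = -⅔ + (-3 - 12)/3 = -⅔ + (⅓)*(-15) = -⅔ - 5 = -17/3 ≈ -5.6667)
(U + 123)*61 = (-17/3 + 123)*61 = (352/3)*61 = 21472/3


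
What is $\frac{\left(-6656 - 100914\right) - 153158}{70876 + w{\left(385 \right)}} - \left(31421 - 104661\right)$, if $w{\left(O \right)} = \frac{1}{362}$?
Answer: $\frac{1879032572584}{25657113} \approx 73236.0$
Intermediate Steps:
$w{\left(O \right)} = \frac{1}{362}$
$\frac{\left(-6656 - 100914\right) - 153158}{70876 + w{\left(385 \right)}} - \left(31421 - 104661\right) = \frac{\left(-6656 - 100914\right) - 153158}{70876 + \frac{1}{362}} - \left(31421 - 104661\right) = \frac{-107570 - 153158}{\frac{25657113}{362}} - \left(31421 - 104661\right) = \left(-260728\right) \frac{362}{25657113} - -73240 = - \frac{94383536}{25657113} + 73240 = \frac{1879032572584}{25657113}$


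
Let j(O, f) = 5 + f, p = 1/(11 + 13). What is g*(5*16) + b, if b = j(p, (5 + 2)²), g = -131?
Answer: -10426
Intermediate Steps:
p = 1/24 ≈ 0.041667
b = 54 (b = 5 + (5 + 2)² = 5 + 7² = 5 + 49 = 54)
g*(5*16) + b = -655*16 + 54 = -131*80 + 54 = -10480 + 54 = -10426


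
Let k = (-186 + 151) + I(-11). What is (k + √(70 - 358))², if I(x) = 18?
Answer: 1 - 408*I*√2 ≈ 1.0 - 577.0*I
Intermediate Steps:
k = -17 (k = (-186 + 151) + 18 = -35 + 18 = -17)
(k + √(70 - 358))² = (-17 + √(70 - 358))² = (-17 + √(-288))² = (-17 + 12*I*√2)²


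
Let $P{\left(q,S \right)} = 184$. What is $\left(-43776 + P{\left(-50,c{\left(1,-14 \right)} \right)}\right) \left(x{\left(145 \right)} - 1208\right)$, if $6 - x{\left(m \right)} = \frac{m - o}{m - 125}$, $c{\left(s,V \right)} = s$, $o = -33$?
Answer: $\frac{263927764}{5} \approx 5.2786 \cdot 10^{7}$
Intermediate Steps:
$x{\left(m \right)} = 6 - \frac{33 + m}{-125 + m}$ ($x{\left(m \right)} = 6 - \frac{m - -33}{m - 125} = 6 - \frac{m + 33}{-125 + m} = 6 - \frac{33 + m}{-125 + m}$)
$\left(-43776 + P{\left(-50,c{\left(1,-14 \right)} \right)}\right) \left(x{\left(145 \right)} - 1208\right) = \left(-43776 + 184\right) \left(\frac{-783 + 5 \cdot 145}{-125 + 145} - 1208\right) = - 43592 \left(\frac{-783 + 725}{20} - 1208\right) = - 43592 \left(\frac{1}{20} \left(-58\right) - 1208\right) = - 43592 \left(- \frac{29}{10} - 1208\right) = \left(-43592\right) \left(- \frac{12109}{10}\right) = \frac{263927764}{5}$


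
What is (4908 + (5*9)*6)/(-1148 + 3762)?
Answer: 2589/1307 ≈ 1.9809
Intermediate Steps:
(4908 + (5*9)*6)/(-1148 + 3762) = (4908 + 45*6)/2614 = (4908 + 270)*(1/2614) = 5178*(1/2614) = 2589/1307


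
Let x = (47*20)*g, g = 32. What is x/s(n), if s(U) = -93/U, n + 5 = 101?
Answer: -962560/31 ≈ -31050.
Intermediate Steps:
n = 96 (n = -5 + 101 = 96)
x = 30080 (x = (47*20)*32 = 940*32 = 30080)
x/s(n) = 30080/((-93/96)) = 30080/((-93*1/96)) = 30080/(-31/32) = 30080*(-32/31) = -962560/31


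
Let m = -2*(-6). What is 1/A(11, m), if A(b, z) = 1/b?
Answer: 11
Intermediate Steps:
m = 12
1/A(11, m) = 1/(1/11) = 11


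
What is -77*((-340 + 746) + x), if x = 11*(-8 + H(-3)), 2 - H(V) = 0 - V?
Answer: -23639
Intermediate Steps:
H(V) = 2 + V (H(V) = 2 - (0 - V) = 2 - (-1)*V = 2 + V)
x = -99 (x = 11*(-8 + (2 - 3)) = 11*(-8 - 1) = 11*(-9) = -99)
-77*((-340 + 746) + x) = -77*((-340 + 746) - 99) = -77*(406 - 99) = -77*307 = -23639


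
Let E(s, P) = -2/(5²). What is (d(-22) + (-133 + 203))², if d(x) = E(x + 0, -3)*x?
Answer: 3218436/625 ≈ 5149.5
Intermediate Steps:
E(s, P) = -2/25
d(x) = -2*x/25
(d(-22) + (-133 + 203))² = (-2/25*(-22) + (-133 + 203))² = (44/25 + 70)² = (1794/25)² = 3218436/625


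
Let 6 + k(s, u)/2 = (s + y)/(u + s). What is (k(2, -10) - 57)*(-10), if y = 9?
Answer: 1435/2 ≈ 717.50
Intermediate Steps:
k(s, u) = -12 + 2*(9 + s)/(s + u) (k(s, u) = -12 + 2*((s + 9)/(u + s)) = -12 + 2*((9 + s)/(s + u)) = -12 + 2*(9 + s)/(s + u))
(k(2, -10) - 57)*(-10) = (2*(9 - 6*(-10) - 5*2)/(2 - 10) - 57)*(-10) = (2*(9 + 60 - 10)/(-8) - 57)*(-10) = (2*(-1/8)*59 - 57)*(-10) = (-59/4 - 57)*(-10) = -287/4*(-10) = 1435/2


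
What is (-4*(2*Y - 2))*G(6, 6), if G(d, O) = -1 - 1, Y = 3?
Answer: 32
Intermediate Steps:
G(d, O) = -2
(-4*(2*Y - 2))*G(6, 6) = -4*(2*3 - 2)*(-2) = -4*(6 - 2)*(-2) = -4*4*(-2) = -16*(-2) = 32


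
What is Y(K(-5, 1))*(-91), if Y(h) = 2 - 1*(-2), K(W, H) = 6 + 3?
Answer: -364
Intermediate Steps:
K(W, H) = 9
Y(h) = 4 (Y(h) = 2 + 2 = 4)
Y(K(-5, 1))*(-91) = 4*(-91) = -364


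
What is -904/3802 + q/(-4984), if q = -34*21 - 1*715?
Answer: 463761/9474584 ≈ 0.048948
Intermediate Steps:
q = -1429 (q = -714 - 715 = -1429)
-904/3802 + q/(-4984) = -904/3802 - 1429/(-4984) = -904*1/3802 - 1429*(-1/4984) = -452/1901 + 1429/4984 = 463761/9474584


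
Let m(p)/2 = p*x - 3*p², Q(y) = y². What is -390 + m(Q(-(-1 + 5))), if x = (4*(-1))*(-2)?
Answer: -1670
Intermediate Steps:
x = 8 (x = -4*(-2) = 8)
m(p) = -6*p² + 16*p (m(p) = 2*(p*8 - 3*p²) = 2*(8*p - 3*p²) = 2*(-3*p² + 8*p) = -6*p² + 16*p)
-390 + m(Q(-(-1 + 5))) = -390 + 2*(-(-1 + 5))²*(8 - 3*(-1 + 5)²) = -390 + 2*(-1*4)²*(8 - 3*(-1*4)²) = -390 + 2*(-4)²*(8 - 3*(-4)²) = -390 + 2*16*(8 - 3*16) = -390 + 2*16*(8 - 48) = -390 + 2*16*(-40) = -390 - 1280 = -1670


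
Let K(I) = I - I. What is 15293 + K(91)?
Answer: 15293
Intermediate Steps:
K(I) = 0
15293 + K(91) = 15293 + 0 = 15293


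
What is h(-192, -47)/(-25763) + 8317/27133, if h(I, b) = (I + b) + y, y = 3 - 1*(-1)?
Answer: 220647126/699027479 ≈ 0.31565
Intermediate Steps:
y = 4 (y = 3 + 1 = 4)
h(I, b) = 4 + I + b (h(I, b) = (I + b) + 4 = 4 + I + b)
h(-192, -47)/(-25763) + 8317/27133 = (4 - 192 - 47)/(-25763) + 8317/27133 = -235*(-1/25763) + 8317*(1/27133) = 235/25763 + 8317/27133 = 220647126/699027479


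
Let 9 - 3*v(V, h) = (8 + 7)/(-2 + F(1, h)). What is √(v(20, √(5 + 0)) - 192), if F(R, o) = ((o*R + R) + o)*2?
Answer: I*√(756 + √5)/2 ≈ 13.768*I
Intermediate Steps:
F(R, o) = 2*R + 2*o + 2*R*o (F(R, o) = ((R*o + R) + o)*2 = ((R + R*o) + o)*2 = (R + o + R*o)*2 = 2*R + 2*o + 2*R*o)
v(V, h) = 3 - 5/(4*h) (v(V, h) = 3 - (8 + 7)/(3*(-2 + (2*1 + 2*h + 2*1*h))) = 3 - 5/(-2 + (2 + 2*h + 2*h)) = 3 - 5/(-2 + (2 + 4*h)) = 3 - 5/(4*h))
√(v(20, √(5 + 0)) - 192) = √((3 - 5/(4*√(5 + 0))) - 192) = √((3 - 5*√5/5/4) - 192) = √((3 - √5/4) - 192) = √(-189 - √5/4)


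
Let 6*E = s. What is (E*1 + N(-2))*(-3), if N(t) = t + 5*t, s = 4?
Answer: 34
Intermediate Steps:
E = ⅔ (E = (⅙)*4 = ⅔ ≈ 0.66667)
N(t) = 6*t
(E*1 + N(-2))*(-3) = ((⅔)*1 + 6*(-2))*(-3) = (⅔ - 12)*(-3) = -34/3*(-3) = 34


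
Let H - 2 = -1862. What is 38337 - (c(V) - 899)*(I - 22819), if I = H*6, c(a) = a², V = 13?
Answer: -24766333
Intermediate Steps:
H = -1860 (H = 2 - 1862 = -1860)
I = -11160 (I = -1860*6 = -11160)
38337 - (c(V) - 899)*(I - 22819) = 38337 - (13² - 899)*(-11160 - 22819) = 38337 - (169 - 899)*(-33979) = 38337 - (-730)*(-33979) = 38337 - 1*24804670 = 38337 - 24804670 = -24766333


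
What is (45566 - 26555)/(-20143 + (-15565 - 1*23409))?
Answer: -19011/59117 ≈ -0.32158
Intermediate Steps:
(45566 - 26555)/(-20143 + (-15565 - 1*23409)) = 19011/(-20143 + (-15565 - 23409)) = 19011/(-20143 - 38974) = 19011/(-59117) = 19011*(-1/59117) = -19011/59117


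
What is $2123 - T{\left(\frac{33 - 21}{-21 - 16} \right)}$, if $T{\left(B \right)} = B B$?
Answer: $\frac{2906243}{1369} \approx 2122.9$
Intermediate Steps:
$T{\left(B \right)} = B^{2}$
$2123 - T{\left(\frac{33 - 21}{-21 - 16} \right)} = 2123 - \left(\frac{33 - 21}{-21 - 16}\right)^{2} = 2123 - \left(\frac{12}{-37}\right)^{2} = 2123 - \left(12 \left(- \frac{1}{37}\right)\right)^{2} = 2123 - \left(- \frac{12}{37}\right)^{2} = 2123 - \frac{144}{1369} = \frac{2906243}{1369}$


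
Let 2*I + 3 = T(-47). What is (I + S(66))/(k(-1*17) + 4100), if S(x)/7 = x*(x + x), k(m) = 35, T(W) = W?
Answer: 60959/4135 ≈ 14.742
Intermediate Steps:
S(x) = 14*x² (S(x) = 7*(x*(x + x)) = 7*(x*(2*x)) = 7*(2*x²) = 14*x²)
I = -25 (I = -3/2 + (½)*(-47) = -3/2 - 47/2 = -25)
(I + S(66))/(k(-1*17) + 4100) = (-25 + 14*66²)/(35 + 4100) = (-25 + 14*4356)/4135 = (-25 + 60984)*(1/4135) = 60959*(1/4135) = 60959/4135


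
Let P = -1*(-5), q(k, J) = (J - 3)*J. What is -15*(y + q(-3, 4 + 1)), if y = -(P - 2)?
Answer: -105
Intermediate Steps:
q(k, J) = J*(-3 + J) (q(k, J) = (-3 + J)*J = J*(-3 + J))
P = 5
y = -3 (y = -(5 - 2) = -1*3 = -3)
-15*(y + q(-3, 4 + 1)) = -15*(-3 + (4 + 1)*(-3 + (4 + 1))) = -15*(-3 + 5*(-3 + 5)) = -15*(-3 + 5*2) = -15*(-3 + 10) = -15*7 = -105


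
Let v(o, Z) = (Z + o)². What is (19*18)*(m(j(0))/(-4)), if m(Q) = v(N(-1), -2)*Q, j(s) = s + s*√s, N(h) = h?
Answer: 0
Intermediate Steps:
j(s) = s + s^(3/2)
m(Q) = 9*Q (m(Q) = (-2 - 1)²*Q = (-3)²*Q = 9*Q)
(19*18)*(m(j(0))/(-4)) = (19*18)*((9*(0 + 0^(3/2)))/(-4)) = 342*((9*(0 + 0))*(-¼)) = 342*((9*0)*(-¼)) = 342*(0*(-¼)) = 342*0 = 0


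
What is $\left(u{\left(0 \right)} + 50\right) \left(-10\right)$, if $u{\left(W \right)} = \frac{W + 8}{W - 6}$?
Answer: $- \frac{1460}{3} \approx -486.67$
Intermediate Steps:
$u{\left(W \right)} = \frac{8 + W}{-6 + W}$
$\left(u{\left(0 \right)} + 50\right) \left(-10\right) = \left(\frac{8 + 0}{-6 + 0} + 50\right) \left(-10\right) = \left(\frac{1}{-6} \cdot 8 + 50\right) \left(-10\right) = \left(\left(- \frac{1}{6}\right) 8 + 50\right) \left(-10\right) = \left(- \frac{4}{3} + 50\right) \left(-10\right) = \frac{146}{3} \left(-10\right) = - \frac{1460}{3}$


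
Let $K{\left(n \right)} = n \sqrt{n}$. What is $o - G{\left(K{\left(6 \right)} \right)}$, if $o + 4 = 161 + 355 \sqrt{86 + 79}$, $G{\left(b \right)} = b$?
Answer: $157 - 6 \sqrt{6} + 355 \sqrt{165} \approx 4702.4$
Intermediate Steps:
$K{\left(n \right)} = n^{\frac{3}{2}}$
$o = 157 + 355 \sqrt{165}$ ($o = -4 + \left(161 + 355 \sqrt{86 + 79}\right) = -4 + \left(161 + 355 \sqrt{165}\right) = 157 + 355 \sqrt{165} \approx 4717.1$)
$o - G{\left(K{\left(6 \right)} \right)} = \left(157 + 355 \sqrt{165}\right) - 6^{\frac{3}{2}} = \left(157 + 355 \sqrt{165}\right) - 6 \sqrt{6} = 157 - 6 \sqrt{6} + 355 \sqrt{165}$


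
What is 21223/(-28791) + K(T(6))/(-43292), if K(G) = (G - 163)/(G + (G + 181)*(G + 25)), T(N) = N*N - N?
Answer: -10690072630457/14502096374220 ≈ -0.73714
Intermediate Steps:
T(N) = N² - N
K(G) = (-163 + G)/(G + (25 + G)*(181 + G)) (K(G) = (-163 + G)/(G + (181 + G)*(25 + G)) = (-163 + G)/(G + (25 + G)*(181 + G)))
21223/(-28791) + K(T(6))/(-43292) = 21223/(-28791) + ((-163 + 6*(-1 + 6))/(4525 + (6*(-1 + 6))² + 207*(6*(-1 + 6))))/(-43292) = 21223*(-1/28791) + ((-163 + 6*5)/(4525 + (6*5)² + 207*(6*5)))*(-1/43292) = -21223/28791 + ((-163 + 30)/(4525 + 30² + 207*30))*(-1/43292) = -21223/28791 + (-133/(4525 + 900 + 6210))*(-1/43292) = -21223/28791 + (-133/11635)*(-1/43292) = -21223/28791 + ((1/11635)*(-133))*(-1/43292) = -21223/28791 - 133/11635*(-1/43292) = -21223/28791 + 133/503702420 = -10690072630457/14502096374220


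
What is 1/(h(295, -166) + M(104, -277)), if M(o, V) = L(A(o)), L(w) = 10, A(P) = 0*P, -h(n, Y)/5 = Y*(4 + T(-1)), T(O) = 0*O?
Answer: 1/3330 ≈ 0.00030030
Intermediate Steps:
T(O) = 0
h(n, Y) = -20*Y (h(n, Y) = -5*Y*(4 + 0) = -5*Y*4 = -20*Y)
A(P) = 0
M(o, V) = 10
1/(h(295, -166) + M(104, -277)) = 1/(-20*(-166) + 10) = 1/(3320 + 10) = 1/3330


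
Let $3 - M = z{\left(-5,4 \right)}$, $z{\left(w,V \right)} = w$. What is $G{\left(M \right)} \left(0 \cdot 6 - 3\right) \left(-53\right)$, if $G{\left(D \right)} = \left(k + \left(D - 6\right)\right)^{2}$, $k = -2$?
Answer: $0$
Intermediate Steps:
$M = 8$ ($M = 3 - -5 = 3 + 5 = 8$)
$G{\left(D \right)} = \left(-8 + D\right)^{2}$ ($G{\left(D \right)} = \left(-2 + \left(D - 6\right)\right)^{2} = \left(-2 + \left(-6 + D\right)\right)^{2} = \left(-8 + D\right)^{2}$)
$G{\left(M \right)} \left(0 \cdot 6 - 3\right) \left(-53\right) = \left(-8 + 8\right)^{2} \left(0 \cdot 6 - 3\right) \left(-53\right) = 0^{2} \left(0 - 3\right) \left(-53\right) = 0 \left(-3\right) \left(-53\right) = 0 \left(-53\right) = 0$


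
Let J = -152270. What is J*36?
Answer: -5481720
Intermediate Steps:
J*36 = -152270*36 = -5481720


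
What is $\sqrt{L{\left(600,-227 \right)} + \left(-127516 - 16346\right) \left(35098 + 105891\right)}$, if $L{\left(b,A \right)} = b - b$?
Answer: $i \sqrt{20282959518} \approx 1.4242 \cdot 10^{5} i$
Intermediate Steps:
$L{\left(b,A \right)} = 0$
$\sqrt{L{\left(600,-227 \right)} + \left(-127516 - 16346\right) \left(35098 + 105891\right)} = \sqrt{0 + \left(-127516 - 16346\right) \left(35098 + 105891\right)} = \sqrt{0 - 20282959518} = \sqrt{-20282959518} = i \sqrt{20282959518}$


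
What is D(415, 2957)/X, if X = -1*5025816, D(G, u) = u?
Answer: -2957/5025816 ≈ -0.00058836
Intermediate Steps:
X = -5025816
D(415, 2957)/X = 2957/(-5025816) = 2957*(-1/5025816) = -2957/5025816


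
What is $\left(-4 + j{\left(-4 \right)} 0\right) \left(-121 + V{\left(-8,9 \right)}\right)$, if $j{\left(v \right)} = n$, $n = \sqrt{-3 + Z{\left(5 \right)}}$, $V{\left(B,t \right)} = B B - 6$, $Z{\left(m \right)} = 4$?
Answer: $252$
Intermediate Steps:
$V{\left(B,t \right)} = -6 + B^{2}$ ($V{\left(B,t \right)} = B^{2} - 6 = -6 + B^{2}$)
$n = 1$ ($n = \sqrt{-3 + 4} = \sqrt{1} = 1$)
$j{\left(v \right)} = 1$
$\left(-4 + j{\left(-4 \right)} 0\right) \left(-121 + V{\left(-8,9 \right)}\right) = \left(-4 + 1 \cdot 0\right) \left(-121 - \left(6 - \left(-8\right)^{2}\right)\right) = \left(-4 + 0\right) \left(-121 + \left(-6 + 64\right)\right) = - 4 \left(-121 + 58\right) = \left(-4\right) \left(-63\right) = 252$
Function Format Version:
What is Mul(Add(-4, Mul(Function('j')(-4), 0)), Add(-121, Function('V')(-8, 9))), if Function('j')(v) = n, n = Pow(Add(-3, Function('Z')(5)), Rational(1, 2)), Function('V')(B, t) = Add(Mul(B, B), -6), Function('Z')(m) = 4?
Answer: 252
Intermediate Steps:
Function('V')(B, t) = Add(-6, Pow(B, 2)) (Function('V')(B, t) = Add(Pow(B, 2), -6) = Add(-6, Pow(B, 2)))
n = 1 (n = Pow(Add(-3, 4), Rational(1, 2)) = Pow(1, Rational(1, 2)) = 1)
Function('j')(v) = 1
Mul(Add(-4, Mul(Function('j')(-4), 0)), Add(-121, Function('V')(-8, 9))) = Mul(Add(-4, Mul(1, 0)), Add(-121, Add(-6, Pow(-8, 2)))) = Mul(Add(-4, 0), Add(-121, Add(-6, 64))) = Mul(-4, Add(-121, 58)) = Mul(-4, -63) = 252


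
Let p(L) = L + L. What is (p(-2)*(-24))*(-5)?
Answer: -480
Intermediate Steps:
p(L) = 2*L
(p(-2)*(-24))*(-5) = ((2*(-2))*(-24))*(-5) = -4*(-24)*(-5) = 96*(-5) = -480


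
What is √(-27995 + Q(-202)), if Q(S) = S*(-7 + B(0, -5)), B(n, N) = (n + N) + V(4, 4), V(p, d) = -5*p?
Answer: I*√21531 ≈ 146.73*I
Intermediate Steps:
B(n, N) = -20 + N + n (B(n, N) = (n + N) - 5*4 = (N + n) - 20 = -20 + N + n)
Q(S) = -32*S (Q(S) = S*(-7 + (-20 - 5 + 0)) = S*(-7 - 25) = S*(-32) = -32*S)
√(-27995 + Q(-202)) = √(-27995 - 32*(-202)) = √(-27995 + 6464) = √(-21531) = I*√21531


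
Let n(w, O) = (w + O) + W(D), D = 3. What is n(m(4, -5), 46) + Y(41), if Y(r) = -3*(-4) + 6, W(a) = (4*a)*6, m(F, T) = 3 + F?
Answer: 143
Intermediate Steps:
W(a) = 24*a
n(w, O) = 72 + O + w (n(w, O) = (w + O) + 24*3 = (O + w) + 72 = 72 + O + w)
Y(r) = 18 (Y(r) = 12 + 6 = 18)
n(m(4, -5), 46) + Y(41) = (72 + 46 + (3 + 4)) + 18 = (72 + 46 + 7) + 18 = 125 + 18 = 143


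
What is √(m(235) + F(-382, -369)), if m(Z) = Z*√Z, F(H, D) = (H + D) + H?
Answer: √(-1133 + 235*√235) ≈ 49.694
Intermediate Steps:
F(H, D) = D + 2*H (F(H, D) = (D + H) + H = D + 2*H)
m(Z) = Z^(3/2)
√(m(235) + F(-382, -369)) = √(235^(3/2) + (-369 + 2*(-382))) = √(235*√235 + (-369 - 764)) = √(235*√235 - 1133) = √(-1133 + 235*√235)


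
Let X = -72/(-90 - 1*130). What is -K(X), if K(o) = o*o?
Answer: -324/3025 ≈ -0.10711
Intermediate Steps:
X = 18/55 (X = -72/(-90 - 130) = -72/(-220) = -72*(-1/220) = 18/55 ≈ 0.32727)
K(o) = o**2
-K(X) = -(18/55)**2 = -1*324/3025 = -324/3025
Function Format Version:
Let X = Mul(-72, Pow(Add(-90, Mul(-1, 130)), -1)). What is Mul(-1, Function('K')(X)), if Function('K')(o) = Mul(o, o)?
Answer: Rational(-324, 3025) ≈ -0.10711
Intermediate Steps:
X = Rational(18, 55) (X = Mul(-72, Pow(Add(-90, -130), -1)) = Mul(-72, Pow(-220, -1)) = Mul(-72, Rational(-1, 220)) = Rational(18, 55) ≈ 0.32727)
Function('K')(o) = Pow(o, 2)
Mul(-1, Function('K')(X)) = Mul(-1, Pow(Rational(18, 55), 2)) = Mul(-1, Rational(324, 3025)) = Rational(-324, 3025)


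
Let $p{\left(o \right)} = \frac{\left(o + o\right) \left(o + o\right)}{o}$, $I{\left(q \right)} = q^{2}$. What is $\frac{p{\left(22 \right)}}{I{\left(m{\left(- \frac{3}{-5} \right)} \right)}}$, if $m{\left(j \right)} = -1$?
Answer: $88$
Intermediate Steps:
$p{\left(o \right)} = 4 o$ ($p{\left(o \right)} = \frac{2 o 2 o}{o} = \frac{4 o^{2}}{o} = 4 o$)
$\frac{p{\left(22 \right)}}{I{\left(m{\left(- \frac{3}{-5} \right)} \right)}} = \frac{4 \cdot 22}{\left(-1\right)^{2}} = \frac{88}{1} = 88 \cdot 1 = 88$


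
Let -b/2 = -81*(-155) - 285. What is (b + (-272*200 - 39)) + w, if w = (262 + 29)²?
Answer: 5702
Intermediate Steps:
b = -24540 (b = -2*(-81*(-155) - 285) = -2*(12555 - 285) = -2*12270 = -24540)
w = 84681 (w = 291² = 84681)
(b + (-272*200 - 39)) + w = (-24540 + (-272*200 - 39)) + 84681 = (-24540 + (-54400 - 39)) + 84681 = (-24540 - 54439) + 84681 = -78979 + 84681 = 5702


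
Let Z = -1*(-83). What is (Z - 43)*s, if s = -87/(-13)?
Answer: 3480/13 ≈ 267.69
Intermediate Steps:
s = 87/13 (s = -87*(-1/13) = 87/13 ≈ 6.6923)
Z = 83
(Z - 43)*s = (83 - 43)*(87/13) = 40*(87/13) = 3480/13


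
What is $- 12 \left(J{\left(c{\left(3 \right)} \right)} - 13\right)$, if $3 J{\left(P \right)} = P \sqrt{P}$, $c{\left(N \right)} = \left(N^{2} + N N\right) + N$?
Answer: $156 - 84 \sqrt{21} \approx -228.94$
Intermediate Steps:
$c{\left(N \right)} = N + 2 N^{2}$ ($c{\left(N \right)} = \left(N^{2} + N^{2}\right) + N = 2 N^{2} + N = N + 2 N^{2}$)
$J{\left(P \right)} = \frac{P^{\frac{3}{2}}}{3}$ ($J{\left(P \right)} = \frac{P \sqrt{P}}{3} = \frac{P^{\frac{3}{2}}}{3}$)
$- 12 \left(J{\left(c{\left(3 \right)} \right)} - 13\right) = - 12 \left(\frac{\left(3 \left(1 + 2 \cdot 3\right)\right)^{\frac{3}{2}}}{3} - 13\right) = - 12 \left(\frac{\left(3 \left(1 + 6\right)\right)^{\frac{3}{2}}}{3} - 13\right) = - 12 \left(\frac{\left(3 \cdot 7\right)^{\frac{3}{2}}}{3} - 13\right) = - 12 \left(\frac{21^{\frac{3}{2}}}{3} - 13\right) = - 12 \left(\frac{21 \sqrt{21}}{3} - 13\right) = - 12 \left(7 \sqrt{21} - 13\right) = - 12 \left(-13 + 7 \sqrt{21}\right) = 156 - 84 \sqrt{21}$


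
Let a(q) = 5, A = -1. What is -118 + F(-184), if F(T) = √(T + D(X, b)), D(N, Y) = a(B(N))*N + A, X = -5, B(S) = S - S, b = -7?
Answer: -118 + I*√210 ≈ -118.0 + 14.491*I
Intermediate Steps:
B(S) = 0
D(N, Y) = -1 + 5*N (D(N, Y) = 5*N - 1 = -1 + 5*N)
F(T) = √(-26 + T) (F(T) = √(T + (-1 + 5*(-5))) = √(T + (-1 - 25)) = √(T - 26) = √(-26 + T))
-118 + F(-184) = -118 + √(-26 - 184) = -118 + √(-210) = -118 + I*√210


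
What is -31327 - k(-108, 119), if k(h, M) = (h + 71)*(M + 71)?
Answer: -24297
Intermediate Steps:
k(h, M) = (71 + M)*(71 + h) (k(h, M) = (71 + h)*(71 + M) = (71 + M)*(71 + h))
-31327 - k(-108, 119) = -31327 - (5041 + 71*119 + 71*(-108) + 119*(-108)) = -31327 - (5041 + 8449 - 7668 - 12852) = -31327 - 1*(-7030) = -31327 + 7030 = -24297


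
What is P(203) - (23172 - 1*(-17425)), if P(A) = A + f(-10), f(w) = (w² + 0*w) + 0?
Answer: -40294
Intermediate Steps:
f(w) = w² (f(w) = (w² + 0) + 0 = w² + 0 = w²)
P(A) = 100 + A (P(A) = A + (-10)² = A + 100 = 100 + A)
P(203) - (23172 - 1*(-17425)) = (100 + 203) - (23172 - 1*(-17425)) = 303 - (23172 + 17425) = 303 - 1*40597 = 303 - 40597 = -40294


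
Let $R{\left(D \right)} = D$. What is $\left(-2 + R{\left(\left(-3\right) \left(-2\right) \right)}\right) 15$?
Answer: $60$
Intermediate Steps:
$\left(-2 + R{\left(\left(-3\right) \left(-2\right) \right)}\right) 15 = \left(-2 - -6\right) 15 = \left(-2 + 6\right) 15 = 4 \cdot 15 = 60$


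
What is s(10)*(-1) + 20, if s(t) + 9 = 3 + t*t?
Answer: -74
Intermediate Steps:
s(t) = -6 + t² (s(t) = -9 + (3 + t*t) = -9 + (3 + t²) = -6 + t²)
s(10)*(-1) + 20 = (-6 + 10²)*(-1) + 20 = (-6 + 100)*(-1) + 20 = 94*(-1) + 20 = -94 + 20 = -74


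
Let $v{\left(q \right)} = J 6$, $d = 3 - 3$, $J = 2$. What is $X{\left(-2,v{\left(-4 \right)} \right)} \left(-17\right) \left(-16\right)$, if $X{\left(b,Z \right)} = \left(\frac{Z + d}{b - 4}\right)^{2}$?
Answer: $1088$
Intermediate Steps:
$d = 0$ ($d = 3 - 3 = 0$)
$v{\left(q \right)} = 12$ ($v{\left(q \right)} = 2 \cdot 6 = 12$)
$X{\left(b,Z \right)} = \frac{Z^{2}}{\left(-4 + b\right)^{2}}$ ($X{\left(b,Z \right)} = \left(\frac{Z + 0}{b - 4}\right)^{2} = \left(\frac{Z}{-4 + b}\right)^{2} = \frac{Z^{2}}{\left(-4 + b\right)^{2}}$)
$X{\left(-2,v{\left(-4 \right)} \right)} \left(-17\right) \left(-16\right) = \frac{12^{2}}{\left(-4 - 2\right)^{2}} \left(-17\right) \left(-16\right) = \frac{144}{36} \left(-17\right) \left(-16\right) = 144 \cdot \frac{1}{36} \left(-17\right) \left(-16\right) = 4 \left(-17\right) \left(-16\right) = \left(-68\right) \left(-16\right) = 1088$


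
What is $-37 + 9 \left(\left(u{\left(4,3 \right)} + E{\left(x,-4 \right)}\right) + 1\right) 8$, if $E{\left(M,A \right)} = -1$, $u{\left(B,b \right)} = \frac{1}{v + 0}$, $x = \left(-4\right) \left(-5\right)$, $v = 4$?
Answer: $-19$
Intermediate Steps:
$x = 20$
$u{\left(B,b \right)} = \frac{1}{4}$ ($u{\left(B,b \right)} = \frac{1}{4 + 0} = \frac{1}{4}$)
$-37 + 9 \left(\left(u{\left(4,3 \right)} + E{\left(x,-4 \right)}\right) + 1\right) 8 = -37 + 9 \left(\left(\frac{1}{4} - 1\right) + 1\right) 8 = -37 + 9 \left(- \frac{3}{4} + 1\right) 8 = -37 + 9 \cdot \frac{1}{4} \cdot 8 = -37 + 9 \cdot 2 = -37 + 18 = -19$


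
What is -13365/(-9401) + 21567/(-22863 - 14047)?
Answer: 290550783/346990910 ≈ 0.83734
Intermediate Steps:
-13365/(-9401) + 21567/(-22863 - 14047) = -13365*(-1/9401) + 21567/(-36910) = 13365/9401 + 21567*(-1/36910) = 13365/9401 - 21567/36910 = 290550783/346990910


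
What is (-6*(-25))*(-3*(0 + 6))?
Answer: -2700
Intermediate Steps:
(-6*(-25))*(-3*(0 + 6)) = 150*(-3*6) = 150*(-18) = -2700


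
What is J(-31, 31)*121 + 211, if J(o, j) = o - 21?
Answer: -6081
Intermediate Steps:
J(o, j) = -21 + o
J(-31, 31)*121 + 211 = (-21 - 31)*121 + 211 = -52*121 + 211 = -6292 + 211 = -6081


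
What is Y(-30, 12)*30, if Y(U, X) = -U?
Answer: 900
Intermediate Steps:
Y(-30, 12)*30 = -1*(-30)*30 = 30*30 = 900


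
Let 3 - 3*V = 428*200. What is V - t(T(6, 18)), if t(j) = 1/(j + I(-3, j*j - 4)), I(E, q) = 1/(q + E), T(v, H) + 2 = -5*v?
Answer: -2785580120/97629 ≈ -28532.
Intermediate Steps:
T(v, H) = -2 - 5*v
I(E, q) = 1/(E + q)
V = -85597/3 (V = 1 - 428*200/3 = 1 - 1/3*85600 = 1 - 85600/3 = -85597/3 ≈ -28532.)
t(j) = 1/(j + 1/(-7 + j**2)) (t(j) = 1/(j + 1/(-3 + (j*j - 4))) = 1/(j + 1/(-3 + (j**2 - 4))) = 1/(j + 1/(-3 + (-4 + j**2))) = 1/(j + 1/(-7 + j**2)))
V - t(T(6, 18)) = -85597/3 - (-7 + (-2 - 5*6)**2)/(1 + (-2 - 5*6)*(-7 + (-2 - 5*6)**2)) = -85597/3 - (-7 + (-2 - 30)**2)/(1 + (-2 - 30)*(-7 + (-2 - 30)**2)) = -85597/3 - (-7 + (-32)**2)/(1 - 32*(-7 + (-32)**2)) = -85597/3 - (-7 + 1024)/(1 - 32*(-7 + 1024)) = -85597/3 - 1017/(1 - 32*1017) = -85597/3 - 1017/(1 - 32544) = -85597/3 - 1017/(-32543) = -85597/3 - (-1)*1017/32543 = -85597/3 - 1*(-1017/32543) = -85597/3 + 1017/32543 = -2785580120/97629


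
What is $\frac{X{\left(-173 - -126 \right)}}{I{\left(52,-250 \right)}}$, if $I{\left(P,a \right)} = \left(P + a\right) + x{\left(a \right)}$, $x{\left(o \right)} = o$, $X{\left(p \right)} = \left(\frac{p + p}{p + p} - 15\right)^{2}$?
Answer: $- \frac{7}{16} \approx -0.4375$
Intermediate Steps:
$X{\left(p \right)} = 196$ ($X{\left(p \right)} = \left(\frac{2 p}{2 p} - 15\right)^{2} = \left(2 p \frac{1}{2 p} - 15\right)^{2} = \left(1 - 15\right)^{2} = \left(-14\right)^{2} = 196$)
$I{\left(P,a \right)} = P + 2 a$ ($I{\left(P,a \right)} = \left(P + a\right) + a = P + 2 a$)
$\frac{X{\left(-173 - -126 \right)}}{I{\left(52,-250 \right)}} = \frac{196}{52 + 2 \left(-250\right)} = \frac{196}{52 - 500} = \frac{196}{-448} = 196 \left(- \frac{1}{448}\right) = - \frac{7}{16}$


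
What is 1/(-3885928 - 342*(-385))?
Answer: -1/3754258 ≈ -2.6636e-7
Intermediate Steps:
1/(-3885928 - 342*(-385)) = 1/(-3885928 + 131670) = 1/(-3754258) = -1/3754258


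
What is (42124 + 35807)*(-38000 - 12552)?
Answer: -3939567912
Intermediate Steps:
(42124 + 35807)*(-38000 - 12552) = 77931*(-50552) = -3939567912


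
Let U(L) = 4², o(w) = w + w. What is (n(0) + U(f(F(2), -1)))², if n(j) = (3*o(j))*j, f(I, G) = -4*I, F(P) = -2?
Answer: 256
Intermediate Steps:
o(w) = 2*w
U(L) = 16
n(j) = 6*j² (n(j) = (3*(2*j))*j = (6*j)*j = 6*j²)
(n(0) + U(f(F(2), -1)))² = (6*0² + 16)² = (6*0 + 16)² = (0 + 16)² = 16² = 256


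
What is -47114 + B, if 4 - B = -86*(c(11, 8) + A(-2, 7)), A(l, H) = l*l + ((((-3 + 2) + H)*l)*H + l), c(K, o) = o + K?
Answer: -52528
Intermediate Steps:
c(K, o) = K + o
A(l, H) = l + l**2 + H*l*(-1 + H) (A(l, H) = l**2 + (((-1 + H)*l)*H + l) = l**2 + ((l*(-1 + H))*H + l) = l**2 + (H*l*(-1 + H) + l) = l**2 + (l + H*l*(-1 + H)) = l + l**2 + H*l*(-1 + H))
B = -5414 (B = 4 - (-86)*((11 + 8) - 2*(1 - 2 + 7**2 - 1*7)) = 4 - (-86)*(19 - 2*(1 - 2 + 49 - 7)) = 4 - (-86)*(19 - 2*41) = 4 - (-86)*(19 - 82) = 4 - (-86)*(-63) = 4 - 1*5418 = 4 - 5418 = -5414)
-47114 + B = -47114 - 5414 = -52528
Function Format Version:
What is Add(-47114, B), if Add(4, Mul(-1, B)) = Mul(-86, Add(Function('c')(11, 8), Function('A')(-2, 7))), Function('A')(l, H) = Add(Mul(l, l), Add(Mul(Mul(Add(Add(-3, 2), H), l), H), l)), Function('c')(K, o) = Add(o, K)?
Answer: -52528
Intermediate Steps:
Function('c')(K, o) = Add(K, o)
Function('A')(l, H) = Add(l, Pow(l, 2), Mul(H, l, Add(-1, H))) (Function('A')(l, H) = Add(Pow(l, 2), Add(Mul(Mul(Add(-1, H), l), H), l)) = Add(Pow(l, 2), Add(Mul(Mul(l, Add(-1, H)), H), l)) = Add(Pow(l, 2), Add(Mul(H, l, Add(-1, H)), l)) = Add(Pow(l, 2), Add(l, Mul(H, l, Add(-1, H)))) = Add(l, Pow(l, 2), Mul(H, l, Add(-1, H))))
B = -5414 (B = Add(4, Mul(-1, Mul(-86, Add(Add(11, 8), Mul(-2, Add(1, -2, Pow(7, 2), Mul(-1, 7))))))) = Add(4, Mul(-1, Mul(-86, Add(19, Mul(-2, Add(1, -2, 49, -7)))))) = Add(4, Mul(-1, Mul(-86, Add(19, Mul(-2, 41))))) = Add(4, Mul(-1, Mul(-86, Add(19, -82)))) = Add(4, Mul(-1, Mul(-86, -63))) = Add(4, Mul(-1, 5418)) = Add(4, -5418) = -5414)
Add(-47114, B) = Add(-47114, -5414) = -52528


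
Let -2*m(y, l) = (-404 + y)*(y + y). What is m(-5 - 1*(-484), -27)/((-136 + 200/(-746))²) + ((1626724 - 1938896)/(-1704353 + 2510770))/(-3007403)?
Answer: -1731680133759855153161/895074749459241612112 ≈ -1.9347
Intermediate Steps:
m(y, l) = -y*(-404 + y) (m(y, l) = -(-404 + y)*(y + y)/2 = -(-404 + y)*2*y/2 = -y*(-404 + y))
m(-5 - 1*(-484), -27)/((-136 + 200/(-746))²) + ((1626724 - 1938896)/(-1704353 + 2510770))/(-3007403) = ((-5 - 1*(-484))*(404 - (-5 - 1*(-484))))/((-136 + 200/(-746))²) + ((1626724 - 1938896)/(-1704353 + 2510770))/(-3007403) = ((-5 + 484)*(404 - (-5 + 484)))/((-136 + 200*(-1/746))²) - 312172/806417*(-1/3007403) = (479*(404 - 1*479))/((-136 - 100/373)²) - 312172*1/806417*(-1/3007403) = (479*(404 - 479))/((-50828/373)²) - 312172/806417*(-1/3007403) = (479*(-75))/(2583485584/139129) + 44596/346460129293 = -35925*139129/2583485584 + 44596/346460129293 = -4998209325/2583485584 + 44596/346460129293 = -1731680133759855153161/895074749459241612112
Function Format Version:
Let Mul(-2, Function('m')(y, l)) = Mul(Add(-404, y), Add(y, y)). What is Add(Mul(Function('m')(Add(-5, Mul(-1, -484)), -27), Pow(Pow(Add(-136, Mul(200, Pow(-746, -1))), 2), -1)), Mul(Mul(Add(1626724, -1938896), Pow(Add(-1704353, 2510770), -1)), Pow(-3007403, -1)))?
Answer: Rational(-1731680133759855153161, 895074749459241612112) ≈ -1.9347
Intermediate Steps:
Function('m')(y, l) = Mul(-1, y, Add(-404, y)) (Function('m')(y, l) = Mul(Rational(-1, 2), Mul(Add(-404, y), Add(y, y))) = Mul(Rational(-1, 2), Mul(Add(-404, y), Mul(2, y))) = Mul(Rational(-1, 2), Mul(2, y, Add(-404, y))) = Mul(-1, y, Add(-404, y)))
Add(Mul(Function('m')(Add(-5, Mul(-1, -484)), -27), Pow(Pow(Add(-136, Mul(200, Pow(-746, -1))), 2), -1)), Mul(Mul(Add(1626724, -1938896), Pow(Add(-1704353, 2510770), -1)), Pow(-3007403, -1))) = Add(Mul(Mul(Add(-5, Mul(-1, -484)), Add(404, Mul(-1, Add(-5, Mul(-1, -484))))), Pow(Pow(Add(-136, Mul(200, Pow(-746, -1))), 2), -1)), Mul(Mul(Add(1626724, -1938896), Pow(Add(-1704353, 2510770), -1)), Pow(-3007403, -1))) = Add(Mul(Mul(Add(-5, 484), Add(404, Mul(-1, Add(-5, 484)))), Pow(Pow(Add(-136, Mul(200, Rational(-1, 746))), 2), -1)), Mul(Mul(-312172, Pow(806417, -1)), Rational(-1, 3007403))) = Add(Mul(Mul(479, Add(404, Mul(-1, 479))), Pow(Pow(Add(-136, Rational(-100, 373)), 2), -1)), Mul(Mul(-312172, Rational(1, 806417)), Rational(-1, 3007403))) = Add(Mul(Mul(479, Add(404, -479)), Pow(Pow(Rational(-50828, 373), 2), -1)), Mul(Rational(-312172, 806417), Rational(-1, 3007403))) = Add(Mul(Mul(479, -75), Pow(Rational(2583485584, 139129), -1)), Rational(44596, 346460129293)) = Add(Mul(-35925, Rational(139129, 2583485584)), Rational(44596, 346460129293)) = Add(Rational(-4998209325, 2583485584), Rational(44596, 346460129293)) = Rational(-1731680133759855153161, 895074749459241612112)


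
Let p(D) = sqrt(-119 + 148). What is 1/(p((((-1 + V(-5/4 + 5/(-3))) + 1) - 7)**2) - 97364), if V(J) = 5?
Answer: -97364/9479748467 - sqrt(29)/9479748467 ≈ -1.0271e-5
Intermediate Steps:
p(D) = sqrt(29)
1/(p((((-1 + V(-5/4 + 5/(-3))) + 1) - 7)**2) - 97364) = 1/(sqrt(29) - 97364) = 1/(-97364 + sqrt(29))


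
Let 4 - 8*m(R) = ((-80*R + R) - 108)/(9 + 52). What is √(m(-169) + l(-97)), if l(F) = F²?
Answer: √558588346/244 ≈ 96.863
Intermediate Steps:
m(R) = 44/61 + 79*R/488 (m(R) = ½ - ((-80*R + R) - 108)/(8*(9 + 52)) = ½ - (-79*R - 108)/(8*61) = ½ - (-108 - 79*R)/(8*61) = ½ - (-108/61 - 79*R/61)/8 = ½ + (27/122 + 79*R/488) = 44/61 + 79*R/488)
√(m(-169) + l(-97)) = √((44/61 + (79/488)*(-169)) + (-97)²) = √((44/61 - 13351/488) + 9409) = √(-12999/488 + 9409) = √(4578593/488) = √558588346/244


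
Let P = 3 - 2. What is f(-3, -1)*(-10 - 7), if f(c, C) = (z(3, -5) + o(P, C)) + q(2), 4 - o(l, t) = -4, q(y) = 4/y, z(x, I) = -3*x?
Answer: -17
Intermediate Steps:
P = 1
o(l, t) = 8 (o(l, t) = 4 - 1*(-4) = 4 + 4 = 8)
f(c, C) = 1 (f(c, C) = (-3*3 + 8) + 4/2 = (-9 + 8) + 4*(1/2) = -1 + 2 = 1)
f(-3, -1)*(-10 - 7) = 1*(-10 - 7) = 1*(-17) = -17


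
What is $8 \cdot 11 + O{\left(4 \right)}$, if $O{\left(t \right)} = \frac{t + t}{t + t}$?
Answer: $89$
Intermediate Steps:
$O{\left(t \right)} = 1$ ($O{\left(t \right)} = \frac{2 t}{2 t} = 2 t \frac{1}{2 t} = 1$)
$8 \cdot 11 + O{\left(4 \right)} = 8 \cdot 11 + 1 = 88 + 1 = 89$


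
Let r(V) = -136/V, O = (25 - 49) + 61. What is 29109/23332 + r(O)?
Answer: -2096119/863284 ≈ -2.4281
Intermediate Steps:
O = 37 (O = -24 + 61 = 37)
29109/23332 + r(O) = 29109/23332 - 136/37 = -2096119/863284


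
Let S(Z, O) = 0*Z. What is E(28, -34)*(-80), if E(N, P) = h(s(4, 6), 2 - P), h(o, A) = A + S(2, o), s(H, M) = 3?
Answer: -2880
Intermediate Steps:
S(Z, O) = 0
h(o, A) = A (h(o, A) = A + 0 = A)
E(N, P) = 2 - P
E(28, -34)*(-80) = (2 - 1*(-34))*(-80) = (2 + 34)*(-80) = 36*(-80) = -2880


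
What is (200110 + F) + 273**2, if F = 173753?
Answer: 448392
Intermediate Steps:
(200110 + F) + 273**2 = (200110 + 173753) + 273**2 = 373863 + 74529 = 448392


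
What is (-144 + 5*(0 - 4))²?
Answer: 26896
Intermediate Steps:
(-144 + 5*(0 - 4))² = (-144 + 5*(-4))² = (-144 - 20)² = (-164)² = 26896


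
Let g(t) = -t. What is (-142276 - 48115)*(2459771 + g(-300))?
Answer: -468375377761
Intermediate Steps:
(-142276 - 48115)*(2459771 + g(-300)) = (-142276 - 48115)*(2459771 - 1*(-300)) = -190391*(2459771 + 300) = -190391*2460071 = -468375377761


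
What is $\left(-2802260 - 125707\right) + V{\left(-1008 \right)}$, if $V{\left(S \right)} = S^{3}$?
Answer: $-1027120479$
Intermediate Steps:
$\left(-2802260 - 125707\right) + V{\left(-1008 \right)} = \left(-2802260 - 125707\right) + \left(-1008\right)^{3} = -2927967 - 1024192512 = -1027120479$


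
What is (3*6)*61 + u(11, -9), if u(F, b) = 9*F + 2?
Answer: 1199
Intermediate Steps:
u(F, b) = 2 + 9*F
(3*6)*61 + u(11, -9) = (3*6)*61 + (2 + 9*11) = 18*61 + (2 + 99) = 1098 + 101 = 1199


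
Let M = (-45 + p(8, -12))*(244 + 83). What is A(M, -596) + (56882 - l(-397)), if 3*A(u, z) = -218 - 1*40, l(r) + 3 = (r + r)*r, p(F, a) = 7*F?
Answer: -258419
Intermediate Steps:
l(r) = -3 + 2*r**2 (l(r) = -3 + (r + r)*r = -3 + (2*r)*r = -3 + 2*r**2)
M = 3597 (M = (-45 + 7*8)*(244 + 83) = (-45 + 56)*327 = 11*327 = 3597)
A(u, z) = -86 (A(u, z) = (-218 - 1*40)/3 = (-218 - 40)/3 = (1/3)*(-258) = -86)
A(M, -596) + (56882 - l(-397)) = -86 + (56882 - (-3 + 2*(-397)**2)) = -86 + (56882 - (-3 + 2*157609)) = -86 + (56882 - (-3 + 315218)) = -86 + (56882 - 1*315215) = -86 + (56882 - 315215) = -86 - 258333 = -258419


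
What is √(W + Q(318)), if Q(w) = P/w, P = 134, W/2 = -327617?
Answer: I*√16564960101/159 ≈ 809.46*I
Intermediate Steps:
W = -655234 (W = 2*(-327617) = -655234)
Q(w) = 134/w
√(W + Q(318)) = √(-655234 + 134/318) = √(-655234 + 134*(1/318)) = √(-655234 + 67/159) = √(-104182139/159) = I*√16564960101/159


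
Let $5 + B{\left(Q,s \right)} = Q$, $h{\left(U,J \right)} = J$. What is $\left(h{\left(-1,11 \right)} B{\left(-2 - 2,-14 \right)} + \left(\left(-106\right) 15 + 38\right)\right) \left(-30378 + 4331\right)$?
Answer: $43003597$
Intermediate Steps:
$B{\left(Q,s \right)} = -5 + Q$
$\left(h{\left(-1,11 \right)} B{\left(-2 - 2,-14 \right)} + \left(\left(-106\right) 15 + 38\right)\right) \left(-30378 + 4331\right) = \left(11 \left(-5 - 4\right) + \left(\left(-106\right) 15 + 38\right)\right) \left(-30378 + 4331\right) = \left(11 \left(-5 - 4\right) + \left(-1590 + 38\right)\right) \left(-26047\right) = \left(11 \left(-5 - 4\right) - 1552\right) \left(-26047\right) = \left(11 \left(-9\right) - 1552\right) \left(-26047\right) = \left(-99 - 1552\right) \left(-26047\right) = \left(-1651\right) \left(-26047\right) = 43003597$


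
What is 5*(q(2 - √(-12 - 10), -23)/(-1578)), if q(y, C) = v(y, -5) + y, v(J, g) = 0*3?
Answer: -5/789 + 5*I*√22/1578 ≈ -0.0063371 + 0.014862*I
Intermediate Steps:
v(J, g) = 0
q(y, C) = y (q(y, C) = 0 + y = y)
5*(q(2 - √(-12 - 10), -23)/(-1578)) = 5*((2 - √(-12 - 10))/(-1578)) = 5*((2 - √(-22))*(-1/1578)) = 5*((2 - I*√22)*(-1/1578)) = 5*(-1/789 + I*√22/1578) = -5/789 + 5*I*√22/1578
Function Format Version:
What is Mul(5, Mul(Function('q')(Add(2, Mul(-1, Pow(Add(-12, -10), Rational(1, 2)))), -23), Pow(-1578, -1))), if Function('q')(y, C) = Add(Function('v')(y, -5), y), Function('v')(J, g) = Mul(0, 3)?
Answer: Add(Rational(-5, 789), Mul(Rational(5, 1578), I, Pow(22, Rational(1, 2)))) ≈ Add(-0.0063371, Mul(0.014862, I))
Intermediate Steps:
Function('v')(J, g) = 0
Function('q')(y, C) = y (Function('q')(y, C) = Add(0, y) = y)
Mul(5, Mul(Function('q')(Add(2, Mul(-1, Pow(Add(-12, -10), Rational(1, 2)))), -23), Pow(-1578, -1))) = Mul(5, Mul(Add(2, Mul(-1, Pow(Add(-12, -10), Rational(1, 2)))), Pow(-1578, -1))) = Mul(5, Mul(Add(2, Mul(-1, Pow(-22, Rational(1, 2)))), Rational(-1, 1578))) = Mul(5, Mul(Add(2, Mul(-1, Mul(I, Pow(22, Rational(1, 2))))), Rational(-1, 1578))) = Mul(5, Mul(Add(2, Mul(-1, I, Pow(22, Rational(1, 2)))), Rational(-1, 1578))) = Mul(5, Add(Rational(-1, 789), Mul(Rational(1, 1578), I, Pow(22, Rational(1, 2))))) = Add(Rational(-5, 789), Mul(Rational(5, 1578), I, Pow(22, Rational(1, 2))))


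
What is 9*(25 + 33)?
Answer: 522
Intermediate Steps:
9*(25 + 33) = 9*58 = 522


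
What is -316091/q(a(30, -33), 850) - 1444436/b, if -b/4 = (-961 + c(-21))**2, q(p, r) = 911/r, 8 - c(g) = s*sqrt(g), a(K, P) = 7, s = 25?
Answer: (-12802475727500*sqrt(21) + 240488468177101*I)/(1822*(-447542*I + 23825*sqrt(21))) ≈ -2.9493e+5 - 0.092896*I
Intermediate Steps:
c(g) = 8 - 25*sqrt(g)
b = -4*(-953 - 25*I*sqrt(21))**2 (b = -4*(-961 + (8 - 25*I*sqrt(21)))**2 = -4*(-953 - 25*I*sqrt(21))**2 ≈ -3.5803e+6 - 8.7344e+5*I)
-316091/q(a(30, -33), 850) - 1444436/b = -316091/(911/850) - 1444436/(-3580336 - 190600*I*sqrt(21)) = -316091/(911*(1/850)) - 1444436/(-3580336 - 190600*I*sqrt(21)) = -316091/911/850 - 1444436/(-3580336 - 190600*I*sqrt(21)) = -316091*850/911 - 1444436/(-3580336 - 190600*I*sqrt(21)) = -268677350/911 - 1444436/(-3580336 - 190600*I*sqrt(21))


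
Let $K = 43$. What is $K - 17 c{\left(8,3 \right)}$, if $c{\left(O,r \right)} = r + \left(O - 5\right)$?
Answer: $-59$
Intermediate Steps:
$c{\left(O,r \right)} = -5 + O + r$ ($c{\left(O,r \right)} = r + \left(-5 + O\right) = -5 + O + r$)
$K - 17 c{\left(8,3 \right)} = 43 - 17 \left(-5 + 8 + 3\right) = 43 - 102 = -59$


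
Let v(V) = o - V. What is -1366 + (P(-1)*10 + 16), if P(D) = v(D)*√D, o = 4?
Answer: -1350 + 50*I ≈ -1350.0 + 50.0*I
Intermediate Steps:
v(V) = 4 - V
P(D) = √D*(4 - D) (P(D) = (4 - D)*√D = √D*(4 - D))
-1366 + (P(-1)*10 + 16) = -1366 + ((√(-1)*(4 - 1*(-1)))*10 + 16) = -1366 + ((I*(4 + 1))*10 + 16) = -1366 + ((I*5)*10 + 16) = -1366 + ((5*I)*10 + 16) = -1366 + (50*I + 16) = -1366 + (16 + 50*I) = -1350 + 50*I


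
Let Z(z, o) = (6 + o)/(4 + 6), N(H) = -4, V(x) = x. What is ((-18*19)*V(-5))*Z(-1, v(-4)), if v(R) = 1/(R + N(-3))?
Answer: 8037/8 ≈ 1004.6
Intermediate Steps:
v(R) = 1/(-4 + R) (v(R) = 1/(R - 4) = 1/(-4 + R))
Z(z, o) = 3/5 + o/10 (Z(z, o) = (6 + o)/10 = (6 + o)*(1/10) = 3/5 + o/10)
((-18*19)*V(-5))*Z(-1, v(-4)) = (-18*19*(-5))*(3/5 + 1/(10*(-4 - 4))) = (-342*(-5))*(3/5 + (1/10)/(-8)) = 1710*(3/5 + (1/10)*(-1/8)) = 1710*(3/5 - 1/80) = 1710*(47/80) = 8037/8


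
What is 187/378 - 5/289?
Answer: 52153/109242 ≈ 0.47741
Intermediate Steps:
187/378 - 5/289 = 52153/109242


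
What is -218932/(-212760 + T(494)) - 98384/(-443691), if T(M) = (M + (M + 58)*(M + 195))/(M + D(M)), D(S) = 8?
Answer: 29616921405028/23609840340159 ≈ 1.2544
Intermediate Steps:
T(M) = (M + (58 + M)*(195 + M))/(8 + M) (T(M) = (M + (M + 58)*(M + 195))/(M + 8) = (M + (58 + M)*(195 + M))/(8 + M))
-218932/(-212760 + T(494)) - 98384/(-443691) = -218932/(-212760 + (11310 + 494² + 254*494)/(8 + 494)) - 98384/(-443691) = -218932/(-212760 + (11310 + 244036 + 125476)/502) - 98384*(-1/443691) = -218932/(-212760 + (1/502)*380822) + 98384/443691 = -218932/(-212760 + 190411/251) + 98384/443691 = -218932/(-53212349/251) + 98384/443691 = -218932*(-251/53212349) + 98384/443691 = 54951932/53212349 + 98384/443691 = 29616921405028/23609840340159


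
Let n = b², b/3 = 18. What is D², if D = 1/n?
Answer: 1/8503056 ≈ 1.1760e-7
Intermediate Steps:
b = 54 (b = 3*18 = 54)
n = 2916 (n = 54² = 2916)
D = 1/2916 ≈ 0.00034294
D² = (1/2916)² = 1/8503056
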